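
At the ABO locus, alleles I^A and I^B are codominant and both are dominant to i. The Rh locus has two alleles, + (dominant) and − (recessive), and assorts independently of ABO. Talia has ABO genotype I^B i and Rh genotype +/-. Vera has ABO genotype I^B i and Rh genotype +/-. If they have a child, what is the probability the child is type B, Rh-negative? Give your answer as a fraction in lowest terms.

ABO cross I^B i × I^B i → offspring phenotypes: 1/4 O, 3/4 B.
Rh cross +/- × +/- → 3/4 Rh+, 1/4 Rh-.
Independent loci: P(type B, Rh-negative) = 3/4 × 1/4 = 3/16.

3/16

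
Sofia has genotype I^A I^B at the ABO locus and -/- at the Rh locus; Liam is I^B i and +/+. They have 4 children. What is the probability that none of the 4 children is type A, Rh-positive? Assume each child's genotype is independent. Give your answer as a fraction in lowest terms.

ABO cross I^A I^B × I^B i → 1/4 A, 1/2 B, 1/4 AB.
Rh cross -/- × +/+ → 1 Rh+; so P(type A, Rh-positive) = 1/4 × 1 = 1/4 per child.
P(not type A, Rh-positive) = 3/4 for one child; (3/4)^4 = 81/256.

81/256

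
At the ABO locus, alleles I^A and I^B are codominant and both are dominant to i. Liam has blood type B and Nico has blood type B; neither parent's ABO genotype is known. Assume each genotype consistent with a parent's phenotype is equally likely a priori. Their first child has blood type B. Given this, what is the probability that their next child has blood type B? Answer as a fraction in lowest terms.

19/20

Possible genotypes: Liam ∈ {I^B I^B, I^B i}; Nico ∈ {I^B I^B, I^B i}.
Weight each parental genotype pair by prior × P(type-B child):
  I^B I^B × I^B I^B: posterior weight 4/15; P(next child type B) = 1.
  I^B I^B × I^B i: posterior weight 4/15; P(next child type B) = 1.
  I^B i × I^B I^B: posterior weight 4/15; P(next child type B) = 1.
  I^B i × I^B i: posterior weight 1/5; P(next child type B) = 3/4.
Weighted sum = 19/20.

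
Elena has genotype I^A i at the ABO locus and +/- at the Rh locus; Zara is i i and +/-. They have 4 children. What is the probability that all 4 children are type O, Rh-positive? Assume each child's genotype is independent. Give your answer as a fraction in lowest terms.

81/4096

ABO cross I^A i × i i → 1/2 O, 1/2 A.
Rh cross +/- × +/- → 3/4 Rh+, 1/4 Rh-; so P(type O, Rh-positive) = 1/2 × 3/4 = 3/8 per child.
All 4 independent: (3/8)^4 = 81/4096.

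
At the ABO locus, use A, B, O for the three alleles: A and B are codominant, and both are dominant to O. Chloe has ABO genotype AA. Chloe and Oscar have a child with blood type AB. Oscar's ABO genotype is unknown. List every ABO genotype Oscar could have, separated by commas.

For each candidate genotype of Oscar, check whether crossing it with AA can produce every observed child phenotype.
  AA → possible child types {A} ✗
  AB → possible child types {A, AB} ✓
  AO → possible child types {A} ✗
  BB → possible child types {AB} ✓
  BO → possible child types {A, AB} ✓
  OO → possible child types {A} ✗

AB, BB, BO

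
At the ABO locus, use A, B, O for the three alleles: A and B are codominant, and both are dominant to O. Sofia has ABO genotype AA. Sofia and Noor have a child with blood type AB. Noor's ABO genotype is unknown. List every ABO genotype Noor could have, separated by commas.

For each candidate genotype of Noor, check whether crossing it with AA can produce every observed child phenotype.
  AA → possible child types {A} ✗
  AB → possible child types {A, AB} ✓
  AO → possible child types {A} ✗
  BB → possible child types {AB} ✓
  BO → possible child types {A, AB} ✓
  OO → possible child types {A} ✗

AB, BB, BO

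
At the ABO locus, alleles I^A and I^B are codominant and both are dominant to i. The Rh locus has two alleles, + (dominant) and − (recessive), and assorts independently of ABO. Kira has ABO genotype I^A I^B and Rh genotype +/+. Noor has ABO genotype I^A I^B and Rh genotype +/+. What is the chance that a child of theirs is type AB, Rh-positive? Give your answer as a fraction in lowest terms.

ABO cross I^A I^B × I^A I^B → offspring phenotypes: 1/4 A, 1/4 B, 1/2 AB.
Rh cross +/+ × +/+ → 1 Rh+.
Independent loci: P(type AB, Rh-positive) = 1/2 × 1 = 1/2.

1/2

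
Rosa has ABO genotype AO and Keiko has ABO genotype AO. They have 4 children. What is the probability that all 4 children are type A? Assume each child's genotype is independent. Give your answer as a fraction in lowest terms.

ABO cross AO × AO → 1/4 O, 3/4 A.
So P(type A) = 3/4 per child.
All 4 independent: (3/4)^4 = 81/256.

81/256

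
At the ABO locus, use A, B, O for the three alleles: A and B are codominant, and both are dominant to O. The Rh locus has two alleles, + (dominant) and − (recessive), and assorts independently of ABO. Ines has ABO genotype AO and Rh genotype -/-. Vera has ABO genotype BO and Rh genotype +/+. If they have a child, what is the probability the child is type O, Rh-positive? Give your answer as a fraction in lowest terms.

ABO cross AO × BO → offspring phenotypes: 1/4 O, 1/4 A, 1/4 B, 1/4 AB.
Rh cross -/- × +/+ → 1 Rh+.
Independent loci: P(type O, Rh-positive) = 1/4 × 1 = 1/4.

1/4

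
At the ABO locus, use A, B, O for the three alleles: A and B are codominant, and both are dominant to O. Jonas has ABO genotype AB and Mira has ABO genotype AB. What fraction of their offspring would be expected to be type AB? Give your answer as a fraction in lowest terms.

ABO cross AB × AB → offspring phenotypes: 1/4 A, 1/4 B, 1/2 AB.
So P(type AB) = 1/2.

1/2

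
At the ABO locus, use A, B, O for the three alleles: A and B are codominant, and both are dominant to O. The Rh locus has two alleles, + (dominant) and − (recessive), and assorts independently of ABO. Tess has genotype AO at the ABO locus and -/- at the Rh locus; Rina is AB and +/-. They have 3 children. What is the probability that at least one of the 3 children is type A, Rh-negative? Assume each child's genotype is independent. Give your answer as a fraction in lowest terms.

37/64

ABO cross AO × AB → 1/2 A, 1/4 B, 1/4 AB.
Rh cross -/- × +/- → 1/2 Rh+, 1/2 Rh-; so P(type A, Rh-negative) = 1/2 × 1/2 = 1/4 per child.
P(none) = (3/4)^3 = 27/64; P(at least one) = 1 − 27/64 = 37/64.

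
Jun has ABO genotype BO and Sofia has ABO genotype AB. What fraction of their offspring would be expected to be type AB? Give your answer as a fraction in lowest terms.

ABO cross BO × AB → offspring phenotypes: 1/4 A, 1/2 B, 1/4 AB.
So P(type AB) = 1/4.

1/4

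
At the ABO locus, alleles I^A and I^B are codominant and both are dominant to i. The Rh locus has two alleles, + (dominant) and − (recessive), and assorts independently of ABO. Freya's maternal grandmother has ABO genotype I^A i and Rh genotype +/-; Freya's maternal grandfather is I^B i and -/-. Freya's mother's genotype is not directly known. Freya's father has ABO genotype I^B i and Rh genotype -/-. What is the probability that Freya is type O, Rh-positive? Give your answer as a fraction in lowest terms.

Freya's mother's ABO genotype from I^A i × I^B i: 1/4 I^A I^B, 1/4 I^A i, 1/4 I^B i, 1/4 i i.
Crossing each possibility with the father I^B i and summing P(type O): 1/4·0 + 1/4·1/4 + 1/4·1/4 + 1/4·1/2 = 1/4.
Similarly for Rh via the mother's Rh distribution: P(Rh+) = 1/4.
Independent loci: 1/4 × 1/4 = 1/16.

1/16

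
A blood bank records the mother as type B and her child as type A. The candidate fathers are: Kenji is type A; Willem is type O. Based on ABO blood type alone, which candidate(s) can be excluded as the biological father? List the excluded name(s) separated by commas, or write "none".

Willem

A candidate is excluded only if no genotype consistent with his phenotype could produce a type A child with a type B mother.
Willem (type O): no genotype consistent with that phenotype can produce a type-A child with a type-B mother.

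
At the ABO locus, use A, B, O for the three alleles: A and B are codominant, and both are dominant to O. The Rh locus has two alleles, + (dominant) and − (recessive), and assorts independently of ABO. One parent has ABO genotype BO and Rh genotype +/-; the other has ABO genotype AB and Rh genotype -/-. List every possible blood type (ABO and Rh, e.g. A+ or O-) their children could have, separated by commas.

A+, A-, B+, B-, AB+, AB-

Gametes from BO × AB give offspring ABO genotypes AB, AO, BB, BO, i.e. phenotypes A, B, AB.
Rh cross +/- × -/- → phenotypes Rh+, Rh-.
Combining independently: A+, A-, B+, B-, AB+, AB-.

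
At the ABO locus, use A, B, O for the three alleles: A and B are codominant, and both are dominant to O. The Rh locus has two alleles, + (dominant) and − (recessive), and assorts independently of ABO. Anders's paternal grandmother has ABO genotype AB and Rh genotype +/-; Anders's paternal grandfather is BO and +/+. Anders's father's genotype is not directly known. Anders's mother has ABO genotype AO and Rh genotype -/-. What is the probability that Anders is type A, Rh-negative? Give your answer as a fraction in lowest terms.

Anders's father's ABO genotype from AB × BO: 1/4 AB, 1/4 AO, 1/4 BB, 1/4 BO.
Crossing each possibility with the mother AO and summing P(type A): 1/4·1/2 + 1/4·3/4 + 1/4·0 + 1/4·1/4 = 3/8.
Similarly for Rh via the father's Rh distribution: P(Rh-) = 1/4.
Independent loci: 3/8 × 1/4 = 3/32.

3/32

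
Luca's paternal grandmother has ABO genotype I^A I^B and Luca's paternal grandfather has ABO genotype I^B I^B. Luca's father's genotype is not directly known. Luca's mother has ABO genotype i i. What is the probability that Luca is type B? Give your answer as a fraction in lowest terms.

3/4

Luca's father's ABO genotype from I^A I^B × I^B I^B: 1/2 I^A I^B, 1/2 I^B I^B.
Crossing each possibility with the mother i i and summing P(type B): 1/2·1/2 + 1/2·1 = 3/4.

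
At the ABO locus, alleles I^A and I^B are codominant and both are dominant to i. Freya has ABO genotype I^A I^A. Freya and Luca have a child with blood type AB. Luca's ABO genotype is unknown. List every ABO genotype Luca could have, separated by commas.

I^A I^B, I^B I^B, I^B i

For each candidate genotype of Luca, check whether crossing it with I^A I^A can produce every observed child phenotype.
  I^A I^A → possible child types {A} ✗
  I^A I^B → possible child types {A, AB} ✓
  I^A i → possible child types {A} ✗
  I^B I^B → possible child types {AB} ✓
  I^B i → possible child types {A, AB} ✓
  i i → possible child types {A} ✗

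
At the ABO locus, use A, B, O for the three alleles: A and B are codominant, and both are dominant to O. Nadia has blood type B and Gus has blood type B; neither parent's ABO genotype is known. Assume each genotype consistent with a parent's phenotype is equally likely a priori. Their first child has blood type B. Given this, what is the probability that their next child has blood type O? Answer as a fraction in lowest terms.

Possible genotypes: Nadia ∈ {BB, BO}; Gus ∈ {BB, BO}.
Weight each parental genotype pair by prior × P(type-B child):
  BB × BB: posterior weight 4/15; P(next child type O) = 0.
  BB × BO: posterior weight 4/15; P(next child type O) = 0.
  BO × BB: posterior weight 4/15; P(next child type O) = 0.
  BO × BO: posterior weight 1/5; P(next child type O) = 1/4.
Weighted sum = 1/20.

1/20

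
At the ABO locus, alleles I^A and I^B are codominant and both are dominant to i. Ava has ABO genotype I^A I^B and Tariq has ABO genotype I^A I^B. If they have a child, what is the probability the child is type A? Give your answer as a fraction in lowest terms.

ABO cross I^A I^B × I^A I^B → offspring phenotypes: 1/4 A, 1/4 B, 1/2 AB.
So P(type A) = 1/4.

1/4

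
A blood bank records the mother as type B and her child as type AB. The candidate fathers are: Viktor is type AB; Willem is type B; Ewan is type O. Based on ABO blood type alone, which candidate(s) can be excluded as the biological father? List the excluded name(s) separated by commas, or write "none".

A candidate is excluded only if no genotype consistent with his phenotype could produce a type AB child with a type B mother.
Willem (type B): no genotype consistent with that phenotype can produce a type-AB child with a type-B mother.
Ewan (type O): no genotype consistent with that phenotype can produce a type-AB child with a type-B mother.

Willem, Ewan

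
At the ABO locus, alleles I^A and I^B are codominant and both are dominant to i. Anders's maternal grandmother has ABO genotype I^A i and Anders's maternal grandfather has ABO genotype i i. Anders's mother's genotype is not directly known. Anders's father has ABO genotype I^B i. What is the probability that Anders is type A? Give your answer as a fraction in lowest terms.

Anders's mother's ABO genotype from I^A i × i i: 1/2 I^A i, 1/2 i i.
Crossing each possibility with the father I^B i and summing P(type A): 1/2·1/4 + 1/2·0 = 1/8.

1/8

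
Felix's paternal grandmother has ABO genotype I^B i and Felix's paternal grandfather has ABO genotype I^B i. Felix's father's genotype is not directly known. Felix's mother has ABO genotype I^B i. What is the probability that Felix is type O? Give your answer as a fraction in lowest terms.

Felix's father's ABO genotype from I^B i × I^B i: 1/4 I^B I^B, 1/2 I^B i, 1/4 i i.
Crossing each possibility with the mother I^B i and summing P(type O): 1/4·0 + 1/2·1/4 + 1/4·1/2 = 1/4.

1/4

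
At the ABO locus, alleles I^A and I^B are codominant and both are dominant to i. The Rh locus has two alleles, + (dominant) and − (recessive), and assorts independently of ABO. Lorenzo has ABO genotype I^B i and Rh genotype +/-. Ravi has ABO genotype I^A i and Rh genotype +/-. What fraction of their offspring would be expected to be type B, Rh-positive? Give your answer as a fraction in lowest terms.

ABO cross I^B i × I^A i → offspring phenotypes: 1/4 O, 1/4 A, 1/4 B, 1/4 AB.
Rh cross +/- × +/- → 3/4 Rh+, 1/4 Rh-.
Independent loci: P(type B, Rh-positive) = 1/4 × 3/4 = 3/16.

3/16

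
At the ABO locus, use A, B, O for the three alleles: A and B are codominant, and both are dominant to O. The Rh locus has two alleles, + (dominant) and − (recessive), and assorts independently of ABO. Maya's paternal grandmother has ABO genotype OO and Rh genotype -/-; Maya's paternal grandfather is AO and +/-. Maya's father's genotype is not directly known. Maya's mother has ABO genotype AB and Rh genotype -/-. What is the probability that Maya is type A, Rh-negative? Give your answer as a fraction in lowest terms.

3/8

Maya's father's ABO genotype from OO × AO: 1/2 AO, 1/2 OO.
Crossing each possibility with the mother AB and summing P(type A): 1/2·1/2 + 1/2·1/2 = 1/2.
Similarly for Rh via the father's Rh distribution: P(Rh-) = 3/4.
Independent loci: 1/2 × 3/4 = 3/8.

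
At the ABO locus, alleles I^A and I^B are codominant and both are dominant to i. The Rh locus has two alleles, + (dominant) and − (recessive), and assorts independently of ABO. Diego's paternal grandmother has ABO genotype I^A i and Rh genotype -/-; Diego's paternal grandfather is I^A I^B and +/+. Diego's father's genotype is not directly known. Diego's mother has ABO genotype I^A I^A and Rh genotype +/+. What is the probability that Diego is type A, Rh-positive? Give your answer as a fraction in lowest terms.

3/4

Diego's father's ABO genotype from I^A i × I^A I^B: 1/4 I^A I^A, 1/4 I^A I^B, 1/4 I^A i, 1/4 I^B i.
Crossing each possibility with the mother I^A I^A and summing P(type A): 1/4·1 + 1/4·1/2 + 1/4·1 + 1/4·1/2 = 3/4.
Similarly for Rh via the father's Rh distribution: P(Rh+) = 1.
Independent loci: 3/4 × 1 = 3/4.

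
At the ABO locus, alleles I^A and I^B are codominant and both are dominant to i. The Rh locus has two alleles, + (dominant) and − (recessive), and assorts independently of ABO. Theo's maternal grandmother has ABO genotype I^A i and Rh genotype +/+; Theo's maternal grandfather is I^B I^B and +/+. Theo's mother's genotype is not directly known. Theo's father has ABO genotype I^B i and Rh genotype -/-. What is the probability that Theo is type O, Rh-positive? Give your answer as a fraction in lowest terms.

Theo's mother's ABO genotype from I^A i × I^B I^B: 1/2 I^A I^B, 1/2 I^B i.
Crossing each possibility with the father I^B i and summing P(type O): 1/2·0 + 1/2·1/4 = 1/8.
Similarly for Rh via the mother's Rh distribution: P(Rh+) = 1.
Independent loci: 1/8 × 1 = 1/8.

1/8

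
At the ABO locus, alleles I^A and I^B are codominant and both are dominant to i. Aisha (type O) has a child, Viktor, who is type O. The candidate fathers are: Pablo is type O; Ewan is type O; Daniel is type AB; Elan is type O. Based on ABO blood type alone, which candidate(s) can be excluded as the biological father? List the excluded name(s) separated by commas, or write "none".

Daniel

A candidate is excluded only if no genotype consistent with his phenotype could produce a type O child with a type O mother.
Daniel (type AB): no genotype consistent with that phenotype can produce a type-O child with a type-O mother.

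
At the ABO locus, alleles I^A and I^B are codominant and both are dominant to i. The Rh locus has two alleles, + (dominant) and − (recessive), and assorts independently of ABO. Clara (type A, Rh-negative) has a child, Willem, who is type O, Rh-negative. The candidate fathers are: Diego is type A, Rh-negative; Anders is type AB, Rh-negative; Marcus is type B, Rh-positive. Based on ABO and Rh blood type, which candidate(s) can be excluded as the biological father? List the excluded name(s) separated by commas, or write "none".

Anders

A candidate is excluded only if no genotype consistent with his phenotype could produce a type O, Rh-negative child with a type A, Rh-negative mother.
Anders (type AB, Rh-): no genotype consistent with that phenotype can produce a type-O Rh- child with a type-A mother.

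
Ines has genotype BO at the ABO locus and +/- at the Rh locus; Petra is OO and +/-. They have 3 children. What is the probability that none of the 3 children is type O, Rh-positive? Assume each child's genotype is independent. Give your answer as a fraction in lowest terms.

125/512

ABO cross BO × OO → 1/2 O, 1/2 B.
Rh cross +/- × +/- → 3/4 Rh+, 1/4 Rh-; so P(type O, Rh-positive) = 1/2 × 3/4 = 3/8 per child.
P(not type O, Rh-positive) = 5/8 for one child; (5/8)^3 = 125/512.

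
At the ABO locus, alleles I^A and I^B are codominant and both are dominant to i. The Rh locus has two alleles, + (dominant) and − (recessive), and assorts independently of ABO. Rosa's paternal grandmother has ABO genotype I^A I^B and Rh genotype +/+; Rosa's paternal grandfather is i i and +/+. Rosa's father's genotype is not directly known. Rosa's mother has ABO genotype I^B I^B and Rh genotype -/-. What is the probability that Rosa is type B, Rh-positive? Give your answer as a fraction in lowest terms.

Rosa's father's ABO genotype from I^A I^B × i i: 1/2 I^A i, 1/2 I^B i.
Crossing each possibility with the mother I^B I^B and summing P(type B): 1/2·1/2 + 1/2·1 = 3/4.
Similarly for Rh via the father's Rh distribution: P(Rh+) = 1.
Independent loci: 3/4 × 1 = 3/4.

3/4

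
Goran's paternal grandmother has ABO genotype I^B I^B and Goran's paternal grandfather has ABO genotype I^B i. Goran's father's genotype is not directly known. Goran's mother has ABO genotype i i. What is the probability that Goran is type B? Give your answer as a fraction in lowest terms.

3/4

Goran's father's ABO genotype from I^B I^B × I^B i: 1/2 I^B I^B, 1/2 I^B i.
Crossing each possibility with the mother i i and summing P(type B): 1/2·1 + 1/2·1/2 = 3/4.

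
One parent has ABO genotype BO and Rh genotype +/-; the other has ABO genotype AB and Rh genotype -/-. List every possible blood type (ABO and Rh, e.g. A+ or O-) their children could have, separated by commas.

Gametes from BO × AB give offspring ABO genotypes AB, AO, BB, BO, i.e. phenotypes A, B, AB.
Rh cross +/- × -/- → phenotypes Rh+, Rh-.
Combining independently: A+, A-, B+, B-, AB+, AB-.

A+, A-, B+, B-, AB+, AB-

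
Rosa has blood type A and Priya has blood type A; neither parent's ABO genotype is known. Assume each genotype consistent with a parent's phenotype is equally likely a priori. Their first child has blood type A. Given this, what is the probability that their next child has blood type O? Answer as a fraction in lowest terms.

Possible genotypes: Rosa ∈ {AA, AO}; Priya ∈ {AA, AO}.
Weight each parental genotype pair by prior × P(type-A child):
  AA × AA: posterior weight 4/15; P(next child type O) = 0.
  AA × AO: posterior weight 4/15; P(next child type O) = 0.
  AO × AA: posterior weight 4/15; P(next child type O) = 0.
  AO × AO: posterior weight 1/5; P(next child type O) = 1/4.
Weighted sum = 1/20.

1/20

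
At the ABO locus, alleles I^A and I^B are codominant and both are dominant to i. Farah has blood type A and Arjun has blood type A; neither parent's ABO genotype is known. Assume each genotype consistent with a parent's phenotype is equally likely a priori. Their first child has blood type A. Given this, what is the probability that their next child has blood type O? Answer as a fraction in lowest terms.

1/20

Possible genotypes: Farah ∈ {I^A I^A, I^A i}; Arjun ∈ {I^A I^A, I^A i}.
Weight each parental genotype pair by prior × P(type-A child):
  I^A I^A × I^A I^A: posterior weight 4/15; P(next child type O) = 0.
  I^A I^A × I^A i: posterior weight 4/15; P(next child type O) = 0.
  I^A i × I^A I^A: posterior weight 4/15; P(next child type O) = 0.
  I^A i × I^A i: posterior weight 1/5; P(next child type O) = 1/4.
Weighted sum = 1/20.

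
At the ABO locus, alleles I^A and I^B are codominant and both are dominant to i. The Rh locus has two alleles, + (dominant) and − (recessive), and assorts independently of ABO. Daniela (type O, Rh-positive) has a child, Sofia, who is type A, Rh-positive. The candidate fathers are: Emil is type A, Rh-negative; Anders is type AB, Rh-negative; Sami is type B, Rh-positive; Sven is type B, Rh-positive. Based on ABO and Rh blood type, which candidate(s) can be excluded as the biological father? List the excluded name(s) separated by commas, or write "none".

Sami, Sven

A candidate is excluded only if no genotype consistent with his phenotype could produce a type A, Rh-positive child with a type O, Rh-positive mother.
Sami (type B, Rh+): no genotype consistent with that phenotype can produce a type-A Rh+ child with a type-O mother.
Sven (type B, Rh+): no genotype consistent with that phenotype can produce a type-A Rh+ child with a type-O mother.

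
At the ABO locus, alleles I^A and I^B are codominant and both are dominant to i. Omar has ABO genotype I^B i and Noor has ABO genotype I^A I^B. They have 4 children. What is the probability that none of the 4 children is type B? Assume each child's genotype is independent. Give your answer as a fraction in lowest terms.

1/16

ABO cross I^B i × I^A I^B → 1/4 A, 1/2 B, 1/4 AB.
So P(type B) = 1/2 per child.
P(not type B) = 1/2 for one child; (1/2)^4 = 1/16.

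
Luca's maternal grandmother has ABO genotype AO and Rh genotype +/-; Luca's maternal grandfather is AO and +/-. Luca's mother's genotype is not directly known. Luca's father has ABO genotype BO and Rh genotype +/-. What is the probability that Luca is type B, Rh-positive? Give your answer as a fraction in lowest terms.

3/16

Luca's mother's ABO genotype from AO × AO: 1/4 AA, 1/2 AO, 1/4 OO.
Crossing each possibility with the father BO and summing P(type B): 1/4·0 + 1/2·1/4 + 1/4·1/2 = 1/4.
Similarly for Rh via the mother's Rh distribution: P(Rh+) = 3/4.
Independent loci: 1/4 × 3/4 = 3/16.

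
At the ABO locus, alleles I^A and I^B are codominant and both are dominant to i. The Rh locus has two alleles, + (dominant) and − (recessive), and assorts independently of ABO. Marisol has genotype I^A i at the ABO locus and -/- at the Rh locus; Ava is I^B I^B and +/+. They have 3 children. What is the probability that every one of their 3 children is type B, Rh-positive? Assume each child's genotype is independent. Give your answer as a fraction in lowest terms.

1/8

ABO cross I^A i × I^B I^B → 1/2 B, 1/2 AB.
Rh cross -/- × +/+ → 1 Rh+; so P(type B, Rh-positive) = 1/2 × 1 = 1/2 per child.
All 3 independent: (1/2)^3 = 1/8.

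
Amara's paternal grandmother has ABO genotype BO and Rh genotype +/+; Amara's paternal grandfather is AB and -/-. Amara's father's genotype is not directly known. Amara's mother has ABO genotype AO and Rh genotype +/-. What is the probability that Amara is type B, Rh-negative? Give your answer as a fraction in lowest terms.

Amara's father's ABO genotype from BO × AB: 1/4 AB, 1/4 AO, 1/4 BB, 1/4 BO.
Crossing each possibility with the mother AO and summing P(type B): 1/4·1/4 + 1/4·0 + 1/4·1/2 + 1/4·1/4 = 1/4.
Similarly for Rh via the father's Rh distribution: P(Rh-) = 1/4.
Independent loci: 1/4 × 1/4 = 1/16.

1/16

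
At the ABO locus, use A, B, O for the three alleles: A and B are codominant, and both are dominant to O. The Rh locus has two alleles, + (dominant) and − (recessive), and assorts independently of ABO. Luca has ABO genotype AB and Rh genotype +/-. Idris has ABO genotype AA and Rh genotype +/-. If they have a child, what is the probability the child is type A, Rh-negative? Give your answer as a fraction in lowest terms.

1/8

ABO cross AB × AA → offspring phenotypes: 1/2 A, 1/2 AB.
Rh cross +/- × +/- → 3/4 Rh+, 1/4 Rh-.
Independent loci: P(type A, Rh-negative) = 1/2 × 1/4 = 1/8.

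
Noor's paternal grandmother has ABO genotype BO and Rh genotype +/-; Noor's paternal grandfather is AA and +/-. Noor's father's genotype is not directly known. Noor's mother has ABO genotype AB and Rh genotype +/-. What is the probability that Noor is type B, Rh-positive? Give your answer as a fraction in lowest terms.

Noor's father's ABO genotype from BO × AA: 1/2 AB, 1/2 AO.
Crossing each possibility with the mother AB and summing P(type B): 1/2·1/4 + 1/2·1/4 = 1/4.
Similarly for Rh via the father's Rh distribution: P(Rh+) = 3/4.
Independent loci: 1/4 × 3/4 = 3/16.

3/16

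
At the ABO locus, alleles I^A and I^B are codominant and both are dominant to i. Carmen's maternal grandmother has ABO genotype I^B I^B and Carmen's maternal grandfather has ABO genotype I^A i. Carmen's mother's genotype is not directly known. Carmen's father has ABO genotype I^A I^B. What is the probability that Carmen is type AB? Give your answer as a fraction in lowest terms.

3/8

Carmen's mother's ABO genotype from I^B I^B × I^A i: 1/2 I^A I^B, 1/2 I^B i.
Crossing each possibility with the father I^A I^B and summing P(type AB): 1/2·1/2 + 1/2·1/4 = 3/8.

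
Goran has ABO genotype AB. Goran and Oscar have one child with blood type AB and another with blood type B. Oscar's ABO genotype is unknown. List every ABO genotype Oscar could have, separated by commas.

For each candidate genotype of Oscar, check whether crossing it with AB can produce every observed child phenotype.
  AA → possible child types {A, AB} ✗
  AB → possible child types {A, B, AB} ✓
  AO → possible child types {A, B, AB} ✓
  BB → possible child types {B, AB} ✓
  BO → possible child types {A, B, AB} ✓
  OO → possible child types {A, B} ✗

AB, AO, BB, BO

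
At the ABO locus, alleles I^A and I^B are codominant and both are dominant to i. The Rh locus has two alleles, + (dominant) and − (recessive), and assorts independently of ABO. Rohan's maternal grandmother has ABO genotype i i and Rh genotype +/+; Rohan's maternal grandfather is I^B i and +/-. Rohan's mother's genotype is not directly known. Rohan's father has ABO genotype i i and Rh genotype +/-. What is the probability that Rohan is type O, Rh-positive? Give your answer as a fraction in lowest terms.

Rohan's mother's ABO genotype from i i × I^B i: 1/2 I^B i, 1/2 i i.
Crossing each possibility with the father i i and summing P(type O): 1/2·1/2 + 1/2·1 = 3/4.
Similarly for Rh via the mother's Rh distribution: P(Rh+) = 7/8.
Independent loci: 3/4 × 7/8 = 21/32.

21/32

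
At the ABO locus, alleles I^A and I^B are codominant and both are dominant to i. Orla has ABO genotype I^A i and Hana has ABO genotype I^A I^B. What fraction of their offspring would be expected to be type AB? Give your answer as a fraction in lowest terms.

ABO cross I^A i × I^A I^B → offspring phenotypes: 1/2 A, 1/4 B, 1/4 AB.
So P(type AB) = 1/4.

1/4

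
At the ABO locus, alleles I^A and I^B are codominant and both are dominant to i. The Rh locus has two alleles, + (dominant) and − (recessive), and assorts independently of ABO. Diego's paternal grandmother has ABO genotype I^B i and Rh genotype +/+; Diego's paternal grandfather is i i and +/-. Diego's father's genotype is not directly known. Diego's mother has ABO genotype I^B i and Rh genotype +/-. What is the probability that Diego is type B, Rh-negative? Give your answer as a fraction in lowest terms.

5/64

Diego's father's ABO genotype from I^B i × i i: 1/2 I^B i, 1/2 i i.
Crossing each possibility with the mother I^B i and summing P(type B): 1/2·3/4 + 1/2·1/2 = 5/8.
Similarly for Rh via the father's Rh distribution: P(Rh-) = 1/8.
Independent loci: 5/8 × 1/8 = 5/64.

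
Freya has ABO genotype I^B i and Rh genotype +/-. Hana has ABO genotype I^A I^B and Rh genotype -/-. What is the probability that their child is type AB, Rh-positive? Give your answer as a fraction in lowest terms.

1/8

ABO cross I^B i × I^A I^B → offspring phenotypes: 1/4 A, 1/2 B, 1/4 AB.
Rh cross +/- × -/- → 1/2 Rh+, 1/2 Rh-.
Independent loci: P(type AB, Rh-positive) = 1/4 × 1/2 = 1/8.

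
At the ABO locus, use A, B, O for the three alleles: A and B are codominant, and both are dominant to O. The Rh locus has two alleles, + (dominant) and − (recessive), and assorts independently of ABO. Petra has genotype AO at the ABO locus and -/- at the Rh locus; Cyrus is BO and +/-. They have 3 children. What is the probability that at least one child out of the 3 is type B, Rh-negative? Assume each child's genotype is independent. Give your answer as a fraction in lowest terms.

ABO cross AO × BO → 1/4 O, 1/4 A, 1/4 B, 1/4 AB.
Rh cross -/- × +/- → 1/2 Rh+, 1/2 Rh-; so P(type B, Rh-negative) = 1/4 × 1/2 = 1/8 per child.
P(none) = (7/8)^3 = 343/512; P(at least one) = 1 − 343/512 = 169/512.

169/512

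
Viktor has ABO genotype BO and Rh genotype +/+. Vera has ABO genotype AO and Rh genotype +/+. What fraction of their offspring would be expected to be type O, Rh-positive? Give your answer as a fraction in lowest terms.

1/4

ABO cross BO × AO → offspring phenotypes: 1/4 O, 1/4 A, 1/4 B, 1/4 AB.
Rh cross +/+ × +/+ → 1 Rh+.
Independent loci: P(type O, Rh-positive) = 1/4 × 1 = 1/4.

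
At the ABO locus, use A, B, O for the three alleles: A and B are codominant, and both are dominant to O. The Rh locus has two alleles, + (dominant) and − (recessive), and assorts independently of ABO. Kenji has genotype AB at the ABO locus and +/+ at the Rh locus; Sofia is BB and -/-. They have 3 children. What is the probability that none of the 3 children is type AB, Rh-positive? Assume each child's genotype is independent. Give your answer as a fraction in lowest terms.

1/8

ABO cross AB × BB → 1/2 B, 1/2 AB.
Rh cross +/+ × -/- → 1 Rh+; so P(type AB, Rh-positive) = 1/2 × 1 = 1/2 per child.
P(not type AB, Rh-positive) = 1/2 for one child; (1/2)^3 = 1/8.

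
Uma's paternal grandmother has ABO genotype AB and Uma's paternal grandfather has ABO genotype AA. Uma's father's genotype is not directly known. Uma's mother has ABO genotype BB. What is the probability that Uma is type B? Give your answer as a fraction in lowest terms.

Uma's father's ABO genotype from AB × AA: 1/2 AA, 1/2 AB.
Crossing each possibility with the mother BB and summing P(type B): 1/2·0 + 1/2·1/2 = 1/4.

1/4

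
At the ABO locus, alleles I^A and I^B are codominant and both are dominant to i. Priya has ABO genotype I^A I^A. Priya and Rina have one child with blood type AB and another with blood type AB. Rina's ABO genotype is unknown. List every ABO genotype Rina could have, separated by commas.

For each candidate genotype of Rina, check whether crossing it with I^A I^A can produce every observed child phenotype.
  I^A I^A → possible child types {A} ✗
  I^A I^B → possible child types {A, AB} ✓
  I^A i → possible child types {A} ✗
  I^B I^B → possible child types {AB} ✓
  I^B i → possible child types {A, AB} ✓
  i i → possible child types {A} ✗

I^A I^B, I^B I^B, I^B i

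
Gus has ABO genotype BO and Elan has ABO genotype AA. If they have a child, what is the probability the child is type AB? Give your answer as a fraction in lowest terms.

1/2

ABO cross BO × AA → offspring phenotypes: 1/2 A, 1/2 AB.
So P(type AB) = 1/2.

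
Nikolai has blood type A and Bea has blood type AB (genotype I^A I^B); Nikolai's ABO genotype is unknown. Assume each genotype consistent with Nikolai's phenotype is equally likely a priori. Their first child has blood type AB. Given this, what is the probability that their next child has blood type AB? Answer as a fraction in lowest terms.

Possible genotypes: Nikolai ∈ {I^A I^A, I^A i}; Bea ∈ {I^A I^B}.
Weight each parental genotype pair by prior × P(type-AB child):
  I^A I^A × I^A I^B: posterior weight 2/3; P(next child type AB) = 1/2.
  I^A i × I^A I^B: posterior weight 1/3; P(next child type AB) = 1/4.
Weighted sum = 5/12.

5/12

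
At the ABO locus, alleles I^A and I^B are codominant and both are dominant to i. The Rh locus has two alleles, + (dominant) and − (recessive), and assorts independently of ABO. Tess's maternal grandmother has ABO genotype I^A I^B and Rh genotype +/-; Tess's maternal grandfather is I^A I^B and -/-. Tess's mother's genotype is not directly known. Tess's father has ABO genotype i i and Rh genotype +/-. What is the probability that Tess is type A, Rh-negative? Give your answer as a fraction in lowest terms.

3/16

Tess's mother's ABO genotype from I^A I^B × I^A I^B: 1/4 I^A I^A, 1/2 I^A I^B, 1/4 I^B I^B.
Crossing each possibility with the father i i and summing P(type A): 1/4·1 + 1/2·1/2 + 1/4·0 = 1/2.
Similarly for Rh via the mother's Rh distribution: P(Rh-) = 3/8.
Independent loci: 1/2 × 3/8 = 3/16.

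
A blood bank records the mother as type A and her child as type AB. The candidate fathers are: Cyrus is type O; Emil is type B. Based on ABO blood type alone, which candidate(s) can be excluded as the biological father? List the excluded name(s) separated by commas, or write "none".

A candidate is excluded only if no genotype consistent with his phenotype could produce a type AB child with a type A mother.
Cyrus (type O): no genotype consistent with that phenotype can produce a type-AB child with a type-A mother.

Cyrus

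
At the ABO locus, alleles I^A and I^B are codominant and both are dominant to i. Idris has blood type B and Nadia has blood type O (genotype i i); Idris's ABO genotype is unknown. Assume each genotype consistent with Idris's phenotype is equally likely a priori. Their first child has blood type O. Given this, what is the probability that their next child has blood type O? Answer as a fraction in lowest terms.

Possible genotypes: Idris ∈ {I^B I^B, I^B i}; Nadia ∈ {i i}.
Weight each parental genotype pair by prior × P(type-O child):
  I^B i × i i: posterior weight 1; P(next child type O) = 1/2.
Weighted sum = 1/2.

1/2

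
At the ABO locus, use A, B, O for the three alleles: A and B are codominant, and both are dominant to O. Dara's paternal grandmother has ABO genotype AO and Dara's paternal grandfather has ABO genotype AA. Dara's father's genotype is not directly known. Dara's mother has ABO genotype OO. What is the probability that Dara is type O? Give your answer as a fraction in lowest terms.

1/4

Dara's father's ABO genotype from AO × AA: 1/2 AA, 1/2 AO.
Crossing each possibility with the mother OO and summing P(type O): 1/2·0 + 1/2·1/2 = 1/4.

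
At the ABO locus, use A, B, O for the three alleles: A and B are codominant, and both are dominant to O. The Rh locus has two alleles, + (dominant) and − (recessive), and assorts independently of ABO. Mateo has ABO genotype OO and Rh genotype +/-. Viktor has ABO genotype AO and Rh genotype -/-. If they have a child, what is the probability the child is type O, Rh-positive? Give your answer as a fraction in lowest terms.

ABO cross OO × AO → offspring phenotypes: 1/2 O, 1/2 A.
Rh cross +/- × -/- → 1/2 Rh+, 1/2 Rh-.
Independent loci: P(type O, Rh-positive) = 1/2 × 1/2 = 1/4.

1/4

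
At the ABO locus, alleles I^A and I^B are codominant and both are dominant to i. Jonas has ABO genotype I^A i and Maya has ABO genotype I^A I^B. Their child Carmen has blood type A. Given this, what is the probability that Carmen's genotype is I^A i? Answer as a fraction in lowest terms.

Cross I^A i × I^A I^B → 1/4 I^A I^A, 1/4 I^A I^B, 1/4 I^A i, 1/4 I^B i.
Type-A genotypes among offspring: I^A I^A (1/4), I^A i (1/4); total 1/2.
P(I^A i | type A) = (1/4) / (1/2) = 1/2.

1/2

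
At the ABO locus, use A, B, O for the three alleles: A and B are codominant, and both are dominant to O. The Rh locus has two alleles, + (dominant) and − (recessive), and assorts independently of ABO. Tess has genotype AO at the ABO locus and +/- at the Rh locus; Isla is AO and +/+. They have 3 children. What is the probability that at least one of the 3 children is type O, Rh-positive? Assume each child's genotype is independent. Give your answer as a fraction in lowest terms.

ABO cross AO × AO → 1/4 O, 3/4 A.
Rh cross +/- × +/+ → 1 Rh+; so P(type O, Rh-positive) = 1/4 × 1 = 1/4 per child.
P(none) = (3/4)^3 = 27/64; P(at least one) = 1 − 27/64 = 37/64.

37/64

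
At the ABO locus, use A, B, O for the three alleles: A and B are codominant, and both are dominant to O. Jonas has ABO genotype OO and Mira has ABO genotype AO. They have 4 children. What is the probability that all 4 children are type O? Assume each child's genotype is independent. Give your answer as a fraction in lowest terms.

1/16

ABO cross OO × AO → 1/2 O, 1/2 A.
So P(type O) = 1/2 per child.
All 4 independent: (1/2)^4 = 1/16.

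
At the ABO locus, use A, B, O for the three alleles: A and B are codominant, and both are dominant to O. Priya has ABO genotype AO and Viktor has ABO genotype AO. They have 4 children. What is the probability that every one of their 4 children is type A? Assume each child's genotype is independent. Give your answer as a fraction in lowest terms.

ABO cross AO × AO → 1/4 O, 3/4 A.
So P(type A) = 3/4 per child.
All 4 independent: (3/4)^4 = 81/256.

81/256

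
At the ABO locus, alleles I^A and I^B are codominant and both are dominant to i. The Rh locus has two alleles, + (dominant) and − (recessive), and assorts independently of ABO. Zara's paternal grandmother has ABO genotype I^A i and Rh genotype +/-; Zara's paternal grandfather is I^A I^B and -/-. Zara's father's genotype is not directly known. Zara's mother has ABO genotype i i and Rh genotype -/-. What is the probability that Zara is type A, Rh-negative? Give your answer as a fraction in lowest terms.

Zara's father's ABO genotype from I^A i × I^A I^B: 1/4 I^A I^A, 1/4 I^A I^B, 1/4 I^A i, 1/4 I^B i.
Crossing each possibility with the mother i i and summing P(type A): 1/4·1 + 1/4·1/2 + 1/4·1/2 + 1/4·0 = 1/2.
Similarly for Rh via the father's Rh distribution: P(Rh-) = 3/4.
Independent loci: 1/2 × 3/4 = 3/8.

3/8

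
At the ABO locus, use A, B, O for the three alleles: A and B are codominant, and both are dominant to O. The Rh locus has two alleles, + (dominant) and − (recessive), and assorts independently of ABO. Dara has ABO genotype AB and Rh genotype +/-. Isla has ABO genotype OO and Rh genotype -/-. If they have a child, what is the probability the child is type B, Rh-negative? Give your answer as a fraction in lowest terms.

ABO cross AB × OO → offspring phenotypes: 1/2 A, 1/2 B.
Rh cross +/- × -/- → 1/2 Rh+, 1/2 Rh-.
Independent loci: P(type B, Rh-negative) = 1/2 × 1/2 = 1/4.

1/4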